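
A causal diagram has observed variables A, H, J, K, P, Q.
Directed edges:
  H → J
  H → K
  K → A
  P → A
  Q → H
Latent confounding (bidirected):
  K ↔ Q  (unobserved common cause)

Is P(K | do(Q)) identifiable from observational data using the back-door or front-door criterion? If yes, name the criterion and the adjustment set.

P(K|do(Q)): frontdoor, adjust for {H}.

desc(Q)\{Q}={A,H,J,K}; candidates ⊆ {P}.
Q↔K: latent back-door arc(s) into Q.
size 0: {}; under {} Q still reaches {A,K} ∋ K.
size 1: {P}; under {P} Q still reaches {A,K} ∋ K.
Q↔K cannot be blocked by any observed set — no back-door set.
{H}: (i) intercepts every directed Q→K path; (ii) no back-door Q→{H}; (iii) {Q} blocks every back-door {H}→K. Front-door holds.
P(K|do(Q)) = Σ_{H} P(H|Q) Σ_{Q'} P(K|H,Q')P(Q').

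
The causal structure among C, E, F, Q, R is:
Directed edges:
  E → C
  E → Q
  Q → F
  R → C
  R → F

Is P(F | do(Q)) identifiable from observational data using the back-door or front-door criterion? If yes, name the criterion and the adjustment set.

P(F|do(Q)): backdoor, adjust for ∅.

desc(Q)\{Q}={F}; candidates ⊆ {C,E,R}.
∅: Q⊥F given ∅ in G with Q→· removed — back-door holds.
P(F|do(Q)) = P(F|Q) — no adjustment needed.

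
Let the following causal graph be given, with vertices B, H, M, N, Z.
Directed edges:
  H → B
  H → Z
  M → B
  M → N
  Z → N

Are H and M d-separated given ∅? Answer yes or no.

Yes — H ⊥ M | ∅.

Bayes-Ball from H | ∅ reaches {B,N,Z}.
M ∉ reach(H|∅) ⇒ H ⊥ M | ∅.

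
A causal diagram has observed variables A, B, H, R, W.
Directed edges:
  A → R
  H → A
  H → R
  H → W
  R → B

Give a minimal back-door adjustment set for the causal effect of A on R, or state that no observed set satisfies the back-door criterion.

desc(A)\{A}={B,R}; candidates ⊆ {H,W}.
size 0: {}; under {} A still reaches {B,H,R,W} ∋ R.
{H}: A⊥R given {H} in G with A→· removed — back-door holds.

A→R: minimal back-door set {H}.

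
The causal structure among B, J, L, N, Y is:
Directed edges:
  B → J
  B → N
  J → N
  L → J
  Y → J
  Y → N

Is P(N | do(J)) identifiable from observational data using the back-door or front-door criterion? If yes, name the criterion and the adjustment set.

desc(J)\{J}={N}; candidates ⊆ {B,L,Y}.
size 0: {}; under {} J still reaches {B,L,N,Y} ∋ N.
size 1: {B}, {L}, {Y}; under {B} J still reaches {L,N,Y} ∋ N.
{B,Y}: J⊥N given {B,Y} in G with J→· removed — back-door holds.
P(N|do(J)) = Σ_{B,Y} P(N|J,B,Y)·P(B,Y).

P(N|do(J)): backdoor, adjust for {B, Y}.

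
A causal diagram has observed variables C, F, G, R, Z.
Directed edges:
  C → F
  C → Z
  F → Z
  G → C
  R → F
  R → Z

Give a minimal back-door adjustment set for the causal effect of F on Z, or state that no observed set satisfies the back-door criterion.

desc(F)\{F}={Z}; candidates ⊆ {C,G,R}.
size 0: {}; under {} F still reaches {C,G,R,Z} ∋ Z.
size 1: {C}, {G}, {R}; under {C} F still reaches {R,Z} ∋ Z.
{C,R}: F⊥Z given {C,R} in G with F→· removed — back-door holds.

F→Z: minimal back-door set {C, R}.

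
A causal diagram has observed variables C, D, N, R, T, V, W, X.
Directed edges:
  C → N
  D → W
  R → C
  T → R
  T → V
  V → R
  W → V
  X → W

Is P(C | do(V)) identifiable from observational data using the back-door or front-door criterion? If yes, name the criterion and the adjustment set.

P(C|do(V)): backdoor, adjust for {T}.

desc(V)\{V}={C,N,R}; candidates ⊆ {D,T,W,X}.
size 0: {}; under {} V still reaches {C,D,N,R,T,W,X} ∋ C.
{T}: V⊥C given {T} in G with V→· removed — back-door holds.
P(C|do(V)) = Σ_{T} P(C|V,T)·P(T).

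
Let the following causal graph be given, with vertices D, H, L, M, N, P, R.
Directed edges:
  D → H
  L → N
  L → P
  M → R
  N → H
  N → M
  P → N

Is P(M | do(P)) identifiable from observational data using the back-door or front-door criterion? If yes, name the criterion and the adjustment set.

P(M|do(P)): backdoor, adjust for {L}.

desc(P)\{P}={H,M,N,R}; candidates ⊆ {D,L}.
size 0: {}; under {} P still reaches {H,L,M,N,R} ∋ M.
{L}: P⊥M given {L} in G with P→· removed — back-door holds.
P(M|do(P)) = Σ_{L} P(M|P,L)·P(L).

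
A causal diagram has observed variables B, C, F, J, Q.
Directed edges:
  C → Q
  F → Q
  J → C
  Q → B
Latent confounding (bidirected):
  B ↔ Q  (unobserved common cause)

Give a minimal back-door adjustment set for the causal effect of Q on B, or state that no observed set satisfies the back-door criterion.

Q→B: no observed back-door set.

desc(Q)\{Q}={B}; candidates ⊆ {C,F,J}.
Q↔B: latent back-door arc(s) into Q.
size 0: {}; under {} Q still reaches {B,C,F,J} ∋ B.
size 1: {C}, {F}, {J}; under {C} Q still reaches {B,F} ∋ B.
size 2: {C,F}, {C,J}, {F,J}; under {C,F} Q still reaches {B} ∋ B.
Q↔B cannot be blocked by any observed set — no back-door set.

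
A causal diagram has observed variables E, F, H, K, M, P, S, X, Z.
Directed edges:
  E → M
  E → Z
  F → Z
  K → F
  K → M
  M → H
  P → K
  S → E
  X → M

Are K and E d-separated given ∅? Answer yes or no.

Yes — K ⊥ E | ∅.

Bayes-Ball from K | ∅ reaches {F,H,M,P,Z}.
E ∉ reach(K|∅) ⇒ K ⊥ E | ∅.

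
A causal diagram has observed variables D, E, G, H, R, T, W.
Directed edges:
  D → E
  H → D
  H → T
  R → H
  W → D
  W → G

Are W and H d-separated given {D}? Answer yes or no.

No — W and H are d-connected given {D}.

Bayes-Ball from W | {D} reaches {G,H,R,T}.
H ∈ reach(W|{D}) ⇒ W ⊥̸ H | {D}.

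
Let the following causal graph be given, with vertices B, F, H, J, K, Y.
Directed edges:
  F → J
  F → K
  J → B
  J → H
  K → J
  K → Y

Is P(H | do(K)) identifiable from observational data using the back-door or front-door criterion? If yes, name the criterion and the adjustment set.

desc(K)\{K}={B,H,J,Y}; candidates ⊆ {F}.
size 0: {}; under {} K still reaches {B,F,H,J} ∋ H.
{F}: K⊥H given {F} in G with K→· removed — back-door holds.
P(H|do(K)) = Σ_{F} P(H|K,F)·P(F).

P(H|do(K)): backdoor, adjust for {F}.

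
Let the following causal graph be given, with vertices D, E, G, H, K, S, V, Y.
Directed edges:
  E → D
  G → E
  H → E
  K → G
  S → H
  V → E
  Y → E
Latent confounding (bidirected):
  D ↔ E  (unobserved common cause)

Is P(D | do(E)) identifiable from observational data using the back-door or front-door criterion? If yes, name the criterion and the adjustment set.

desc(E)\{E}={D}; candidates ⊆ {G,H,K,S,V,Y}.
E↔D: latent back-door arc(s) into E.
size 0: {}; under {} E still reaches {D,G,H,K,S,V,Y} ∋ D.
size 1: {G}, {H}, {K} …(+3); under {G} E still reaches {D,H,S,V,Y} ∋ D.
size 2: {G,H}, {G,K}, {G,S} …(+12); under {G,H} E still reaches {D,V,Y} ∋ D.
E↔D cannot be blocked by any observed set — no back-door set.
No mediator lies on a directed E→…→D path.
Neither criterion identifies P(D|do(E)) in this graph.

P(D|do(E)): not identifiable (no BD/FD set).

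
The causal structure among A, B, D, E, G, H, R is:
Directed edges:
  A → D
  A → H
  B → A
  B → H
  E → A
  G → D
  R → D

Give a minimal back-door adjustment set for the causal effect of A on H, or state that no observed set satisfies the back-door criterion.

A→H: minimal back-door set {B}.

desc(A)\{A}={D,H}; candidates ⊆ {B,E,G,R}.
size 0: {}; under {} A still reaches {B,E,H} ∋ H.
{B}: A⊥H given {B} in G with A→· removed — back-door holds.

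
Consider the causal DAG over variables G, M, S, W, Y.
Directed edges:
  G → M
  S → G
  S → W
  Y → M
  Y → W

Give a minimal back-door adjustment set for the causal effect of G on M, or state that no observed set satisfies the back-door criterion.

G→M: minimal back-door set ∅.

desc(G)\{G}={M}; candidates ⊆ {S,W,Y}.
∅: G⊥M given ∅ in G with G→· removed — back-door holds.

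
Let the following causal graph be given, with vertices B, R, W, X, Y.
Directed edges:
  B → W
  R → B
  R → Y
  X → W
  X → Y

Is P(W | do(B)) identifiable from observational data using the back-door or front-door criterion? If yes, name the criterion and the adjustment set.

desc(B)\{B}={W}; candidates ⊆ {R,X,Y}.
∅: B⊥W given ∅ in G with B→· removed — back-door holds.
P(W|do(B)) = P(W|B) — no adjustment needed.

P(W|do(B)): backdoor, adjust for ∅.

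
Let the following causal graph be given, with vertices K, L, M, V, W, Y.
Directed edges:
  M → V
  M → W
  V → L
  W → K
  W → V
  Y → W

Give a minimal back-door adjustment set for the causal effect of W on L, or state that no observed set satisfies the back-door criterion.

W→L: minimal back-door set {M}.

desc(W)\{W}={K,L,V}; candidates ⊆ {M,Y}.
size 0: {}; under {} W still reaches {L,M,V,Y} ∋ L.
{M}: W⊥L given {M} in G with W→· removed — back-door holds.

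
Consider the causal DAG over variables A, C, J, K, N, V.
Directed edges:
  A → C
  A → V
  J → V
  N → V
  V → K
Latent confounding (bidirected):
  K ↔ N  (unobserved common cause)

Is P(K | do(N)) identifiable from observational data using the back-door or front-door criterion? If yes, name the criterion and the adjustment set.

desc(N)\{N}={K,V}; candidates ⊆ {A,C,J}.
N↔K: latent back-door arc(s) into N.
size 0: {}; under {} N still reaches {K} ∋ K.
size 1: {A}, {C}, {J}; under {A} N still reaches {K} ∋ K.
size 2: {A,C}, {A,J}, {C,J}; under {A,C} N still reaches {K} ∋ K.
N↔K cannot be blocked by any observed set — no back-door set.
{V}: (i) intercepts every directed N→K path; (ii) no back-door N→{V}; (iii) {N} blocks every back-door {V}→K. Front-door holds.
P(K|do(N)) = Σ_{V} P(V|N) Σ_{N'} P(K|V,N')P(N').

P(K|do(N)): frontdoor, adjust for {V}.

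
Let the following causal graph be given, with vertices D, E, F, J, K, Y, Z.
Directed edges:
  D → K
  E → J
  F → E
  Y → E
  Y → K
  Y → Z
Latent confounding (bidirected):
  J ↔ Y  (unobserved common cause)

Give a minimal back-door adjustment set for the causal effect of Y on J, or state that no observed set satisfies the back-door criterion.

desc(Y)\{Y}={E,J,K,Z}; candidates ⊆ {D,F}.
Y↔J: latent back-door arc(s) into Y.
size 0: {}; under {} Y still reaches {J} ∋ J.
size 1: {D}, {F}; under {D} Y still reaches {J} ∋ J.
size 2: {D,F}; under {D,F} Y still reaches {J} ∋ J.
Y↔J cannot be blocked by any observed set — no back-door set.

Y→J: no observed back-door set.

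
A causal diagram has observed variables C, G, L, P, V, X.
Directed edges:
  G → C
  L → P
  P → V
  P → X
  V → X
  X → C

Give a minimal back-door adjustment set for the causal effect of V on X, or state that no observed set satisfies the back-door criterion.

desc(V)\{V}={C,X}; candidates ⊆ {G,L,P}.
size 0: {}; under {} V still reaches {C,L,P,X} ∋ X.
{P}: V⊥X given {P} in G with V→· removed — back-door holds.

V→X: minimal back-door set {P}.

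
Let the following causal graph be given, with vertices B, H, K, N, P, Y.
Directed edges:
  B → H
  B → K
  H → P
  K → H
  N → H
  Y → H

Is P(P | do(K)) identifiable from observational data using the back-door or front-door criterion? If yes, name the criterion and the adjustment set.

desc(K)\{K}={H,P}; candidates ⊆ {B,N,Y}.
size 0: {}; under {} K still reaches {B,H,P} ∋ P.
{B}: K⊥P given {B} in G with K→· removed — back-door holds.
P(P|do(K)) = Σ_{B} P(P|K,B)·P(B).

P(P|do(K)): backdoor, adjust for {B}.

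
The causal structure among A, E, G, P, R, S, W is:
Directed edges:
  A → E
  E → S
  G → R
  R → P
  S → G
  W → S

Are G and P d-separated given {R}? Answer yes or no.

Yes — G ⊥ P | {R}.

Bayes-Ball from G | {R} reaches {A,E,S,W}.
P ∉ reach(G|{R}) ⇒ G ⊥ P | {R}.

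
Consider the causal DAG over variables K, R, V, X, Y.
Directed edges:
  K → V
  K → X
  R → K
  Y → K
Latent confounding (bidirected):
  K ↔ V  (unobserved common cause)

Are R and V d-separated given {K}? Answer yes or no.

No — R and V are d-connected given {K}.

Bayes-Ball from R | {K} reaches {V,Y}.
V ∈ reach(R|{K}) ⇒ R ⊥̸ V | {K}.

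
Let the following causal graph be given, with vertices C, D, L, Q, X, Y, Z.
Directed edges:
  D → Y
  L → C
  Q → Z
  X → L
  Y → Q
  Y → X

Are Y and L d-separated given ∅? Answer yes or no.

No — Y and L are d-connected given ∅.

Bayes-Ball from Y | ∅ reaches {C,D,L,Q,X,Z}.
L ∈ reach(Y|∅) ⇒ Y ⊥̸ L | ∅.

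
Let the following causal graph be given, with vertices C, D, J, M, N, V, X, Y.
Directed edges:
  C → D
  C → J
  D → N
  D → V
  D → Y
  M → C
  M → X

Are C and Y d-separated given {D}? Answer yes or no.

Bayes-Ball from C | {D} reaches {J,M,X}.
Y ∉ reach(C|{D}) ⇒ C ⊥ Y | {D}.

Yes — C ⊥ Y | {D}.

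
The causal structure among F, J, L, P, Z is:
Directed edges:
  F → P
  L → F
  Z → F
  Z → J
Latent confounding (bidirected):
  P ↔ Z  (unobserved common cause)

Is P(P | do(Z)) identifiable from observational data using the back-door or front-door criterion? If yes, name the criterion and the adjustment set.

desc(Z)\{Z}={F,J,P}; candidates ⊆ {L}.
Z↔P: latent back-door arc(s) into Z.
size 0: {}; under {} Z still reaches {P} ∋ P.
size 1: {L}; under {L} Z still reaches {P} ∋ P.
Z↔P cannot be blocked by any observed set — no back-door set.
{F}: (i) intercepts every directed Z→P path; (ii) no back-door Z→{F}; (iii) {Z} blocks every back-door {F}→P. Front-door holds.
P(P|do(Z)) = Σ_{F} P(F|Z) Σ_{Z'} P(P|F,Z')P(Z').

P(P|do(Z)): frontdoor, adjust for {F}.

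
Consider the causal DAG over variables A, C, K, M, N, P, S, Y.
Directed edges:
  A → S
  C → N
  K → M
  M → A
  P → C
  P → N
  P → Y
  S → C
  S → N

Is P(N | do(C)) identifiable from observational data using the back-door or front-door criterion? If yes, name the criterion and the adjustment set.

P(N|do(C)): backdoor, adjust for {P, S}.

desc(C)\{C}={N}; candidates ⊆ {A,K,M,P,S,Y}.
size 0: {}; under {} C still reaches {A,K,M,N,P,S,Y} ∋ N.
size 1: {A}, {K}, {M} …(+3); under {A} C still reaches {N,P,S,Y} ∋ N.
{P,S}: C⊥N given {P,S} in G with C→· removed — back-door holds.
P(N|do(C)) = Σ_{P,S} P(N|C,P,S)·P(P,S).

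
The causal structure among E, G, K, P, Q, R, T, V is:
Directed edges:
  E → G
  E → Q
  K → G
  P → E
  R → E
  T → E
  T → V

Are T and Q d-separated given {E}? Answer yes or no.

Bayes-Ball from T | {E} reaches {P,R,V}.
Q ∉ reach(T|{E}) ⇒ T ⊥ Q | {E}.

Yes — T ⊥ Q | {E}.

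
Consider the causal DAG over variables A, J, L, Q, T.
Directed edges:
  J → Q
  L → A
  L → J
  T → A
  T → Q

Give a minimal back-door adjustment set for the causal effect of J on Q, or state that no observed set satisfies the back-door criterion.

J→Q: minimal back-door set ∅.

desc(J)\{J}={Q}; candidates ⊆ {A,L,T}.
∅: J⊥Q given ∅ in G with J→· removed — back-door holds.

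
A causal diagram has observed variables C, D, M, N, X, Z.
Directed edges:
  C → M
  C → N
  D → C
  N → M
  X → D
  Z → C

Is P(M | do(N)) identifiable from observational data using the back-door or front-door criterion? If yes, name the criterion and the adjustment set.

desc(N)\{N}={M}; candidates ⊆ {C,D,X,Z}.
size 0: {}; under {} N still reaches {C,D,M,X,Z} ∋ M.
{C}: N⊥M given {C} in G with N→· removed — back-door holds.
P(M|do(N)) = Σ_{C} P(M|N,C)·P(C).

P(M|do(N)): backdoor, adjust for {C}.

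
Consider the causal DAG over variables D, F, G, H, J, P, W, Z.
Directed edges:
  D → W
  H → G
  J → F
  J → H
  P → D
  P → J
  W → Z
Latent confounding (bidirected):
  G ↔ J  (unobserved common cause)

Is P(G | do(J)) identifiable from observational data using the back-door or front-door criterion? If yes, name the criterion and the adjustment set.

P(G|do(J)): frontdoor, adjust for {H}.

desc(J)\{J}={F,G,H}; candidates ⊆ {D,P,W,Z}.
J↔G: latent back-door arc(s) into J.
size 0: {}; under {} J still reaches {D,G,P,W,Z} ∋ G.
size 1: {D}, {P}, {W} …(+1); under {D} J still reaches {G,P} ∋ G.
size 2: {D,P}, {D,W}, {D,Z} …(+3); under {D,P} J still reaches {G} ∋ G.
J↔G cannot be blocked by any observed set — no back-door set.
{H}: (i) intercepts every directed J→G path; (ii) no back-door J→{H}; (iii) {J} blocks every back-door {H}→G. Front-door holds.
P(G|do(J)) = Σ_{H} P(H|J) Σ_{J'} P(G|H,J')P(J').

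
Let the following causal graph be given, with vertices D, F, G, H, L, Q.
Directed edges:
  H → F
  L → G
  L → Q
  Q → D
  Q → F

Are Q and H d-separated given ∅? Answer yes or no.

Bayes-Ball from Q | ∅ reaches {D,F,G,L}.
H ∉ reach(Q|∅) ⇒ Q ⊥ H | ∅.

Yes — Q ⊥ H | ∅.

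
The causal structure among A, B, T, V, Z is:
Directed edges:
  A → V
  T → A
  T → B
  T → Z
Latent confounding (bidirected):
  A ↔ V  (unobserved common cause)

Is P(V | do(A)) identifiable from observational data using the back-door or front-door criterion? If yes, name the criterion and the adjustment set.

P(V|do(A)): not identifiable (no BD/FD set).

desc(A)\{A}={V}; candidates ⊆ {B,T,Z}.
A↔V: latent back-door arc(s) into A.
size 0: {}; under {} A still reaches {B,T,V,Z} ∋ V.
size 1: {B}, {T}, {Z}; under {B} A still reaches {T,V,Z} ∋ V.
size 2: {B,T}, {B,Z}, {T,Z}; under {B,T} A still reaches {V} ∋ V.
A↔V cannot be blocked by any observed set — no back-door set.
No mediator lies on a directed A→…→V path.
Neither criterion identifies P(V|do(A)) in this graph.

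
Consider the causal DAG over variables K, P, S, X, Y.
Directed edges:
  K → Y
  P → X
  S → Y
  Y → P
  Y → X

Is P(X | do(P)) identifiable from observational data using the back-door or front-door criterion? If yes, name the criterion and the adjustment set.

P(X|do(P)): backdoor, adjust for {Y}.

desc(P)\{P}={X}; candidates ⊆ {K,S,Y}.
size 0: {}; under {} P still reaches {K,S,X,Y} ∋ X.
{Y}: P⊥X given {Y} in G with P→· removed — back-door holds.
P(X|do(P)) = Σ_{Y} P(X|P,Y)·P(Y).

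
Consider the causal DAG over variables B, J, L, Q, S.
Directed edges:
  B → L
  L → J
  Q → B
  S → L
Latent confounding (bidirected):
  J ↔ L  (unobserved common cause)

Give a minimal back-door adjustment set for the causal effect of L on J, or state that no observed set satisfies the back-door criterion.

desc(L)\{L}={J}; candidates ⊆ {B,Q,S}.
L↔J: latent back-door arc(s) into L.
size 0: {}; under {} L still reaches {B,J,Q,S} ∋ J.
size 1: {B}, {Q}, {S}; under {B} L still reaches {J,S} ∋ J.
size 2: {B,Q}, {B,S}, {Q,S}; under {B,Q} L still reaches {J,S} ∋ J.
L↔J cannot be blocked by any observed set — no back-door set.

L→J: no observed back-door set.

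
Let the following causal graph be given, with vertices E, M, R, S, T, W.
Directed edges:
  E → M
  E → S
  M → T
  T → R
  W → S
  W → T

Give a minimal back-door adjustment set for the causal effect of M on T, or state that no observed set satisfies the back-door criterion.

desc(M)\{M}={R,T}; candidates ⊆ {E,S,W}.
∅: M⊥T given ∅ in G with M→· removed — back-door holds.

M→T: minimal back-door set ∅.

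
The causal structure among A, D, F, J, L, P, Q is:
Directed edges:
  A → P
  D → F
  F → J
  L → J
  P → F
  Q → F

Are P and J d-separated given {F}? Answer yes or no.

Bayes-Ball from P | {F} reaches {A,D,Q}.
J ∉ reach(P|{F}) ⇒ P ⊥ J | {F}.

Yes — P ⊥ J | {F}.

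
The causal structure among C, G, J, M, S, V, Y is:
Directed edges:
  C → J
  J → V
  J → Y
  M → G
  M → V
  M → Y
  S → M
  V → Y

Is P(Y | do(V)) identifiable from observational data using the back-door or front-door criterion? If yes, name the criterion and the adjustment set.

P(Y|do(V)): backdoor, adjust for {J, M}.

desc(V)\{V}={Y}; candidates ⊆ {C,G,J,M,S}.
size 0: {}; under {} V still reaches {C,G,J,M,S,Y} ∋ Y.
size 1: {C}, {G}, {J} …(+2); under {C} V still reaches {G,J,M,S,Y} ∋ Y.
{J,M}: V⊥Y given {J,M} in G with V→· removed — back-door holds.
P(Y|do(V)) = Σ_{J,M} P(Y|V,J,M)·P(J,M).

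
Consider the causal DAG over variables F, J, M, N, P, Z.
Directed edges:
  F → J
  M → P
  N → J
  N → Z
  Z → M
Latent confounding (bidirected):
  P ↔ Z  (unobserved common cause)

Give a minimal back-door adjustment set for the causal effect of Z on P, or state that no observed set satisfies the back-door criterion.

Z→P: no observed back-door set.

desc(Z)\{Z}={M,P}; candidates ⊆ {F,J,N}.
Z↔P: latent back-door arc(s) into Z.
size 0: {}; under {} Z still reaches {J,N,P} ∋ P.
size 1: {F}, {J}, {N}; under {F} Z still reaches {J,N,P} ∋ P.
size 2: {F,J}, {F,N}, {J,N}; under {F,J} Z still reaches {N,P} ∋ P.
Z↔P cannot be blocked by any observed set — no back-door set.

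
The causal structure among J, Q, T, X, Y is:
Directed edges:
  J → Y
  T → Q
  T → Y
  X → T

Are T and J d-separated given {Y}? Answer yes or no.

Bayes-Ball from T | {Y} reaches {J,Q,X}.
J ∈ reach(T|{Y}) ⇒ T ⊥̸ J | {Y}.

No — T and J are d-connected given {Y}.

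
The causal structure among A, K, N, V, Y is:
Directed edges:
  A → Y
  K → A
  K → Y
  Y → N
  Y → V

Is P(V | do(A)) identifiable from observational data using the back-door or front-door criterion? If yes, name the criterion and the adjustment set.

desc(A)\{A}={N,V,Y}; candidates ⊆ {K}.
size 0: {}; under {} A still reaches {K,N,V,Y} ∋ V.
{K}: A⊥V given {K} in G with A→· removed — back-door holds.
P(V|do(A)) = Σ_{K} P(V|A,K)·P(K).

P(V|do(A)): backdoor, adjust for {K}.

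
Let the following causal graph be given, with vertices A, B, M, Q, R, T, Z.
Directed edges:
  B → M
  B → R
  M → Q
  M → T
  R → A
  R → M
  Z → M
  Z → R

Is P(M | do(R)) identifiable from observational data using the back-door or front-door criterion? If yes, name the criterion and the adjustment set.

P(M|do(R)): backdoor, adjust for {B, Z}.

desc(R)\{R}={A,M,Q,T}; candidates ⊆ {B,Z}.
size 0: {}; under {} R still reaches {B,M,Q,T,Z} ∋ M.
size 1: {B}, {Z}; under {B} R still reaches {M,Q,T,Z} ∋ M.
{B,Z}: R⊥M given {B,Z} in G with R→· removed — back-door holds.
P(M|do(R)) = Σ_{B,Z} P(M|R,B,Z)·P(B,Z).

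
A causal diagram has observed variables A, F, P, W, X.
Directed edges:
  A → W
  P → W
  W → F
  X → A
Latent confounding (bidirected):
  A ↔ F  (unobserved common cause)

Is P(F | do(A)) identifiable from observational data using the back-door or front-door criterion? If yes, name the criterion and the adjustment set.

desc(A)\{A}={F,W}; candidates ⊆ {P,X}.
A↔F: latent back-door arc(s) into A.
size 0: {}; under {} A still reaches {F,X} ∋ F.
size 1: {P}, {X}; under {P} A still reaches {F,X} ∋ F.
size 2: {P,X}; under {P,X} A still reaches {F} ∋ F.
A↔F cannot be blocked by any observed set — no back-door set.
{W}: (i) intercepts every directed A→F path; (ii) no back-door A→{W}; (iii) {A} blocks every back-door {W}→F. Front-door holds.
P(F|do(A)) = Σ_{W} P(W|A) Σ_{A'} P(F|W,A')P(A').

P(F|do(A)): frontdoor, adjust for {W}.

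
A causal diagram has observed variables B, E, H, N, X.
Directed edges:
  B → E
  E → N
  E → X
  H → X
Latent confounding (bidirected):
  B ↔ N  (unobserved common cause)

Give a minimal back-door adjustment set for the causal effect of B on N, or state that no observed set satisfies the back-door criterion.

desc(B)\{B}={E,N,X}; candidates ⊆ {H}.
B↔N: latent back-door arc(s) into B.
size 0: {}; under {} B still reaches {N} ∋ N.
size 1: {H}; under {H} B still reaches {N} ∋ N.
B↔N cannot be blocked by any observed set — no back-door set.

B→N: no observed back-door set.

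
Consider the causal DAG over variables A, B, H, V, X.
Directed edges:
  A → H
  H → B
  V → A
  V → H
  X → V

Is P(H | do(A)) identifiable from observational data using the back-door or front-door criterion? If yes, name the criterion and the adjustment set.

desc(A)\{A}={B,H}; candidates ⊆ {V,X}.
size 0: {}; under {} A still reaches {B,H,V,X} ∋ H.
{V}: A⊥H given {V} in G with A→· removed — back-door holds.
P(H|do(A)) = Σ_{V} P(H|A,V)·P(V).

P(H|do(A)): backdoor, adjust for {V}.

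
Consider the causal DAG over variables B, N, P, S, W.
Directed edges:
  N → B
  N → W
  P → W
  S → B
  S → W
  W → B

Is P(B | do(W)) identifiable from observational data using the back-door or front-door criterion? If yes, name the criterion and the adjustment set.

desc(W)\{W}={B}; candidates ⊆ {N,P,S}.
size 0: {}; under {} W still reaches {B,N,P,S} ∋ B.
size 1: {N}, {P}, {S}; under {N} W still reaches {B,P,S} ∋ B.
{N,S}: W⊥B given {N,S} in G with W→· removed — back-door holds.
P(B|do(W)) = Σ_{N,S} P(B|W,N,S)·P(N,S).

P(B|do(W)): backdoor, adjust for {N, S}.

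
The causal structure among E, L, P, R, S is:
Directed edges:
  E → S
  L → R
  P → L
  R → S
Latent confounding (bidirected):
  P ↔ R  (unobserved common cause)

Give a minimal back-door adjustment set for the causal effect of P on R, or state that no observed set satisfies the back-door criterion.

desc(P)\{P}={L,R,S}; candidates ⊆ {E}.
P↔R: latent back-door arc(s) into P.
size 0: {}; under {} P still reaches {R,S} ∋ R.
size 1: {E}; under {E} P still reaches {R,S} ∋ R.
P↔R cannot be blocked by any observed set — no back-door set.

P→R: no observed back-door set.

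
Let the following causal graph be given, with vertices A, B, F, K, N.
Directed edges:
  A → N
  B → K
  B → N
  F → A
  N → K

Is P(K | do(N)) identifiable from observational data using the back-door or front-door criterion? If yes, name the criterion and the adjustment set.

P(K|do(N)): backdoor, adjust for {B}.

desc(N)\{N}={K}; candidates ⊆ {A,B,F}.
size 0: {}; under {} N still reaches {A,B,F,K} ∋ K.
{B}: N⊥K given {B} in G with N→· removed — back-door holds.
P(K|do(N)) = Σ_{B} P(K|N,B)·P(B).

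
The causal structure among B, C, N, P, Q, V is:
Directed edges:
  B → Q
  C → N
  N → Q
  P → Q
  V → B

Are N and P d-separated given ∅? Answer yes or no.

Bayes-Ball from N | ∅ reaches {C,Q}.
P ∉ reach(N|∅) ⇒ N ⊥ P | ∅.

Yes — N ⊥ P | ∅.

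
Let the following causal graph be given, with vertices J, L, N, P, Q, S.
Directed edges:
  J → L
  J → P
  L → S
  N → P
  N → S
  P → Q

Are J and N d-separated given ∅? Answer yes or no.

Yes — J ⊥ N | ∅.

Bayes-Ball from J | ∅ reaches {L,P,Q,S}.
N ∉ reach(J|∅) ⇒ J ⊥ N | ∅.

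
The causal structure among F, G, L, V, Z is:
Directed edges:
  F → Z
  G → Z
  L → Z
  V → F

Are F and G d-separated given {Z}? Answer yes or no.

No — F and G are d-connected given {Z}.

Bayes-Ball from F | {Z} reaches {G,L,V}.
G ∈ reach(F|{Z}) ⇒ F ⊥̸ G | {Z}.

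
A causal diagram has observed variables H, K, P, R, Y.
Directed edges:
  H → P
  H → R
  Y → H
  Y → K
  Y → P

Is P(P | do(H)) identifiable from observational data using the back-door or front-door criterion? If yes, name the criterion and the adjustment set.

P(P|do(H)): backdoor, adjust for {Y}.

desc(H)\{H}={P,R}; candidates ⊆ {K,Y}.
size 0: {}; under {} H still reaches {K,P,Y} ∋ P.
{Y}: H⊥P given {Y} in G with H→· removed — back-door holds.
P(P|do(H)) = Σ_{Y} P(P|H,Y)·P(Y).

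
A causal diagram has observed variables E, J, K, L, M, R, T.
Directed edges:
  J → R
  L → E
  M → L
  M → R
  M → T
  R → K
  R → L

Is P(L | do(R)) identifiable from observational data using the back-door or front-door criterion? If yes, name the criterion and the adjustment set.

desc(R)\{R}={E,K,L}; candidates ⊆ {J,M,T}.
size 0: {}; under {} R still reaches {E,J,L,M,T} ∋ L.
{M}: R⊥L given {M} in G with R→· removed — back-door holds.
P(L|do(R)) = Σ_{M} P(L|R,M)·P(M).

P(L|do(R)): backdoor, adjust for {M}.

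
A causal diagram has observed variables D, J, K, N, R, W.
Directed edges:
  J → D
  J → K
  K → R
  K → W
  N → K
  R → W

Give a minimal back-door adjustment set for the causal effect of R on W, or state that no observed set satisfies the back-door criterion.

desc(R)\{R}={W}; candidates ⊆ {D,J,K,N}.
size 0: {}; under {} R still reaches {D,J,K,N,W} ∋ W.
{K}: R⊥W given {K} in G with R→· removed — back-door holds.

R→W: minimal back-door set {K}.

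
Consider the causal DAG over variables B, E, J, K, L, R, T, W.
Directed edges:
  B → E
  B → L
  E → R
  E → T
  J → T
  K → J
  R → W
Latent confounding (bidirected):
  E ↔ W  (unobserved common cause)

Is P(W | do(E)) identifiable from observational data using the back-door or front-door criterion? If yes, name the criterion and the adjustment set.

desc(E)\{E}={R,T,W}; candidates ⊆ {B,J,K,L}.
E↔W: latent back-door arc(s) into E.
size 0: {}; under {} E still reaches {B,L,W} ∋ W.
size 1: {B}, {J}, {K} …(+1); under {B} E still reaches {W} ∋ W.
size 2: {B,J}, {B,K}, {B,L} …(+3); under {B,J} E still reaches {W} ∋ W.
E↔W cannot be blocked by any observed set — no back-door set.
{R}: (i) intercepts every directed E→W path; (ii) no back-door E→{R}; (iii) {E} blocks every back-door {R}→W. Front-door holds.
P(W|do(E)) = Σ_{R} P(R|E) Σ_{E'} P(W|R,E')P(E').

P(W|do(E)): frontdoor, adjust for {R}.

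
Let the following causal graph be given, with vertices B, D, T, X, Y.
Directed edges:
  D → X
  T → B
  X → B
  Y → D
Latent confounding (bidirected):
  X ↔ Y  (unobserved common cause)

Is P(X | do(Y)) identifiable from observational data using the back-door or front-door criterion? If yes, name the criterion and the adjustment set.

P(X|do(Y)): frontdoor, adjust for {D}.

desc(Y)\{Y}={B,D,X}; candidates ⊆ {T}.
Y↔X: latent back-door arc(s) into Y.
size 0: {}; under {} Y still reaches {B,X} ∋ X.
size 1: {T}; under {T} Y still reaches {B,X} ∋ X.
Y↔X cannot be blocked by any observed set — no back-door set.
{D}: (i) intercepts every directed Y→X path; (ii) no back-door Y→{D}; (iii) {Y} blocks every back-door {D}→X. Front-door holds.
P(X|do(Y)) = Σ_{D} P(D|Y) Σ_{Y'} P(X|D,Y')P(Y').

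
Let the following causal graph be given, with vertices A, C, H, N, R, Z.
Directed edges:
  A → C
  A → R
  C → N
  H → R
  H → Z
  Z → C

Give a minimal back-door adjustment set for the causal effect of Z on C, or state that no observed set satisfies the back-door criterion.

Z→C: minimal back-door set ∅.

desc(Z)\{Z}={C,N}; candidates ⊆ {A,H,R}.
∅: Z⊥C given ∅ in G with Z→· removed — back-door holds.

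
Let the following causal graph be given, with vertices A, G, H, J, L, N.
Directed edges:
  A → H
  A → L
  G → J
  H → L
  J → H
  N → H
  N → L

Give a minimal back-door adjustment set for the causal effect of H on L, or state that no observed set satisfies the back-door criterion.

desc(H)\{H}={L}; candidates ⊆ {A,G,J,N}.
size 0: {}; under {} H still reaches {A,G,J,L,N} ∋ L.
size 1: {A}, {G}, {J} …(+1); under {A} H still reaches {G,J,L,N} ∋ L.
{A,N}: H⊥L given {A,N} in G with H→· removed — back-door holds.

H→L: minimal back-door set {A, N}.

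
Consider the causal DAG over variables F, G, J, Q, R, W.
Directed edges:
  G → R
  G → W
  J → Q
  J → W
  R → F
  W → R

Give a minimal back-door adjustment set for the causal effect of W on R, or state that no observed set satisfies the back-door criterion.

desc(W)\{W}={F,R}; candidates ⊆ {G,J,Q}.
size 0: {}; under {} W still reaches {F,G,J,Q,R} ∋ R.
{G}: W⊥R given {G} in G with W→· removed — back-door holds.

W→R: minimal back-door set {G}.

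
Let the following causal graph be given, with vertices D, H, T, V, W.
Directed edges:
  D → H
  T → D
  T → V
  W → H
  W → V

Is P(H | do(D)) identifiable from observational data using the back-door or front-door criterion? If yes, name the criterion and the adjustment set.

P(H|do(D)): backdoor, adjust for ∅.

desc(D)\{D}={H}; candidates ⊆ {T,V,W}.
∅: D⊥H given ∅ in G with D→· removed — back-door holds.
P(H|do(D)) = P(H|D) — no adjustment needed.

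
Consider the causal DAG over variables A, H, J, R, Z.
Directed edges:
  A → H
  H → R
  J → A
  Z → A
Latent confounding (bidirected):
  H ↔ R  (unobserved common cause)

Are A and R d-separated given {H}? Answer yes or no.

Bayes-Ball from A | {H} reaches {J,R,Z}.
R ∈ reach(A|{H}) ⇒ A ⊥̸ R | {H}.

No — A and R are d-connected given {H}.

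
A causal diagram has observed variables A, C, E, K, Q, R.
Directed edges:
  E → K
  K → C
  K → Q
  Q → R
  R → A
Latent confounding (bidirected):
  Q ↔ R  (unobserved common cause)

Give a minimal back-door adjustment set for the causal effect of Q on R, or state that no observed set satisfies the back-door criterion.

desc(Q)\{Q}={A,R}; candidates ⊆ {C,E,K}.
Q↔R: latent back-door arc(s) into Q.
size 0: {}; under {} Q still reaches {A,C,E,K,R} ∋ R.
size 1: {C}, {E}, {K}; under {C} Q still reaches {A,E,K,R} ∋ R.
size 2: {C,E}, {C,K}, {E,K}; under {C,E} Q still reaches {A,K,R} ∋ R.
Q↔R cannot be blocked by any observed set — no back-door set.

Q→R: no observed back-door set.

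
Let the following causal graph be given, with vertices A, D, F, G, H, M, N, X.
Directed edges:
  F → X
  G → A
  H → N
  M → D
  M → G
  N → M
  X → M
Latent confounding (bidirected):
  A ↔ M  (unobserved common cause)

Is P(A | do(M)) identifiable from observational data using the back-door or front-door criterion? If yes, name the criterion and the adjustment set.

P(A|do(M)): frontdoor, adjust for {G}.

desc(M)\{M}={A,D,G}; candidates ⊆ {F,H,N,X}.
M↔A: latent back-door arc(s) into M.
size 0: {}; under {} M still reaches {A,F,H,N,X} ∋ A.
size 1: {F}, {H}, {N} …(+1); under {F} M still reaches {A,H,N,X} ∋ A.
size 2: {F,H}, {F,N}, {F,X} …(+3); under {F,H} M still reaches {A,N,X} ∋ A.
M↔A cannot be blocked by any observed set — no back-door set.
{G}: (i) intercepts every directed M→A path; (ii) no back-door M→{G}; (iii) {M} blocks every back-door {G}→A. Front-door holds.
P(A|do(M)) = Σ_{G} P(G|M) Σ_{M'} P(A|G,M')P(M').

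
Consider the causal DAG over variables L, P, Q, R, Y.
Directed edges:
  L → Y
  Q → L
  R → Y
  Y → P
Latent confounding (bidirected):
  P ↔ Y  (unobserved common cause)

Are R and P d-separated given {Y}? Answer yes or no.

No — R and P are d-connected given {Y}.

Bayes-Ball from R | {Y} reaches {L,P,Q}.
P ∈ reach(R|{Y}) ⇒ R ⊥̸ P | {Y}.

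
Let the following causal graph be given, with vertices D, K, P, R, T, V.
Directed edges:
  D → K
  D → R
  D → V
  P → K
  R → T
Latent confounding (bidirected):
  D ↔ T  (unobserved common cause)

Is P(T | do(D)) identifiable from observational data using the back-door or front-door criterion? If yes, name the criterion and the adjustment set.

P(T|do(D)): frontdoor, adjust for {R}.

desc(D)\{D}={K,R,T,V}; candidates ⊆ {P}.
D↔T: latent back-door arc(s) into D.
size 0: {}; under {} D still reaches {T} ∋ T.
size 1: {P}; under {P} D still reaches {T} ∋ T.
D↔T cannot be blocked by any observed set — no back-door set.
{R}: (i) intercepts every directed D→T path; (ii) no back-door D→{R}; (iii) {D} blocks every back-door {R}→T. Front-door holds.
P(T|do(D)) = Σ_{R} P(R|D) Σ_{D'} P(T|R,D')P(D').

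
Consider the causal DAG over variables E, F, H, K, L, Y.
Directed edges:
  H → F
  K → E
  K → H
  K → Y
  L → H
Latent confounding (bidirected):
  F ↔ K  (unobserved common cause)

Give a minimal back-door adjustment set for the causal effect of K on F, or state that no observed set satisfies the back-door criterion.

K→F: no observed back-door set.

desc(K)\{K}={E,F,H,Y}; candidates ⊆ {L}.
K↔F: latent back-door arc(s) into K.
size 0: {}; under {} K still reaches {F} ∋ F.
size 1: {L}; under {L} K still reaches {F} ∋ F.
K↔F cannot be blocked by any observed set — no back-door set.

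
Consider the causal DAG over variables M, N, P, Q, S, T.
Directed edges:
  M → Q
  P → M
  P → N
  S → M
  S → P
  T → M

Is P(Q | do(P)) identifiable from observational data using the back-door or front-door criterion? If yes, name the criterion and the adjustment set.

desc(P)\{P}={M,N,Q}; candidates ⊆ {S,T}.
size 0: {}; under {} P still reaches {M,Q,S} ∋ Q.
{S}: P⊥Q given {S} in G with P→· removed — back-door holds.
P(Q|do(P)) = Σ_{S} P(Q|P,S)·P(S).

P(Q|do(P)): backdoor, adjust for {S}.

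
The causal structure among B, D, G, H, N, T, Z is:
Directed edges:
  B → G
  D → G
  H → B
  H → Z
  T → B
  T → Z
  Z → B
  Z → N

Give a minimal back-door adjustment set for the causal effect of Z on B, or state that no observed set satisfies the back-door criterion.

Z→B: minimal back-door set {H, T}.

desc(Z)\{Z}={B,G,N}; candidates ⊆ {D,H,T}.
size 0: {}; under {} Z still reaches {B,G,H,T} ∋ B.
size 1: {D}, {H}, {T}; under {D} Z still reaches {B,G,H,T} ∋ B.
{H,T}: Z⊥B given {H,T} in G with Z→· removed — back-door holds.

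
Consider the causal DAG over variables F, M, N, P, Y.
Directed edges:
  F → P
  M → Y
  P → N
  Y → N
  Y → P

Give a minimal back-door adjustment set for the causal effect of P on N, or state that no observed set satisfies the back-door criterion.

P→N: minimal back-door set {Y}.

desc(P)\{P}={N}; candidates ⊆ {F,M,Y}.
size 0: {}; under {} P still reaches {F,M,N,Y} ∋ N.
{Y}: P⊥N given {Y} in G with P→· removed — back-door holds.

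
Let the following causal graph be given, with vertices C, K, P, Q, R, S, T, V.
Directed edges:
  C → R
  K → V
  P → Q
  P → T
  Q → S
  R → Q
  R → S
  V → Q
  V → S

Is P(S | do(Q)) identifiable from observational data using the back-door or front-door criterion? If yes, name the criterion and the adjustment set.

desc(Q)\{Q}={S}; candidates ⊆ {C,K,P,R,T,V}.
size 0: {}; under {} Q still reaches {C,K,P,R,S,T,V} ∋ S.
size 1: {C}, {K}, {P} …(+3); under {C} Q still reaches {K,P,R,S,T,V} ∋ S.
{R,V}: Q⊥S given {R,V} in G with Q→· removed — back-door holds.
P(S|do(Q)) = Σ_{R,V} P(S|Q,R,V)·P(R,V).

P(S|do(Q)): backdoor, adjust for {R, V}.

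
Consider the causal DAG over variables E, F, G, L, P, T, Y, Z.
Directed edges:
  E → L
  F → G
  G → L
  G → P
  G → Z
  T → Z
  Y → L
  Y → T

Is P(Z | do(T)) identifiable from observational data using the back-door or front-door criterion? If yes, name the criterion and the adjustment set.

desc(T)\{T}={Z}; candidates ⊆ {E,F,G,L,P,Y}.
∅: T⊥Z given ∅ in G with T→· removed — back-door holds.
P(Z|do(T)) = P(Z|T) — no adjustment needed.

P(Z|do(T)): backdoor, adjust for ∅.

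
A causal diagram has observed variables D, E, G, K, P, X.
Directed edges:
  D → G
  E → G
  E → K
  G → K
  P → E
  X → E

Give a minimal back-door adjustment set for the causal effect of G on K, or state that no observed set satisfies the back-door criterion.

desc(G)\{G}={K}; candidates ⊆ {D,E,P,X}.
size 0: {}; under {} G still reaches {D,E,K,P,X} ∋ K.
{E}: G⊥K given {E} in G with G→· removed — back-door holds.

G→K: minimal back-door set {E}.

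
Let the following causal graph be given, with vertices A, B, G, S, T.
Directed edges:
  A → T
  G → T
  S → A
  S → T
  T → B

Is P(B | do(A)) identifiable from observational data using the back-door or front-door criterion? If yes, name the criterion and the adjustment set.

P(B|do(A)): backdoor, adjust for {S}.

desc(A)\{A}={B,T}; candidates ⊆ {G,S}.
size 0: {}; under {} A still reaches {B,S,T} ∋ B.
{S}: A⊥B given {S} in G with A→· removed — back-door holds.
P(B|do(A)) = Σ_{S} P(B|A,S)·P(S).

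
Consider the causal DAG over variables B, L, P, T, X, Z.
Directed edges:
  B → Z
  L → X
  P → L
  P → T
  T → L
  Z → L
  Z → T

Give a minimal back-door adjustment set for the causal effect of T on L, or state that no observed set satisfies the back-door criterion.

T→L: minimal back-door set {P, Z}.

desc(T)\{T}={L,X}; candidates ⊆ {B,P,Z}.
size 0: {}; under {} T still reaches {B,L,P,X,Z} ∋ L.
size 1: {B}, {P}, {Z}; under {B} T still reaches {L,P,X,Z} ∋ L.
{P,Z}: T⊥L given {P,Z} in G with T→· removed — back-door holds.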